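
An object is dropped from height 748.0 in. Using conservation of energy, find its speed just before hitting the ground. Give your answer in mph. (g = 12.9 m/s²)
mgh = ½mv² → v = √(2gh) = √(2×12.9×19) = 22.14 m/s = 49.53 mph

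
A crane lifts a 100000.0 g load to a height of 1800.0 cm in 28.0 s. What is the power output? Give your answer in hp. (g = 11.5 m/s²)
W = mgh = 100×11.5×18 = 2.07e+04 J
P = W/t = 2.07e+04/28 = 739.3 W = 0.9914 hp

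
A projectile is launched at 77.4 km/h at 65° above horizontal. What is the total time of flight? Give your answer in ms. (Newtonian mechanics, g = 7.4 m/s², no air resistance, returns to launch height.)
T = 2v₀sin(θ)/g (with unit conversion) = 5266.0 ms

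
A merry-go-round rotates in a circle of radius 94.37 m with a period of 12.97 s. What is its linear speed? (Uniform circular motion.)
v = 2πr/T = 2π×94.37/12.97 = 45.72 m/s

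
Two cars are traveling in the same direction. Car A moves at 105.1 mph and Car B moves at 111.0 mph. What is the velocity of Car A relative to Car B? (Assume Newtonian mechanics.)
v_rel = v_A - v_B = 105.1 - 111.0 = -5.9 mph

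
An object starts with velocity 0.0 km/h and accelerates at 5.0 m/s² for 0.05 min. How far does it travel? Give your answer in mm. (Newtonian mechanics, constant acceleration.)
d = v₀t + ½at² (with unit conversion) = 22500.0 mm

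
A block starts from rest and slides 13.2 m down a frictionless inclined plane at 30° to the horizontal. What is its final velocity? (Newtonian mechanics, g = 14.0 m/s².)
a = g sin(θ) = 14.0 × sin(30°) = 7.0 m/s²
v = √(2ad) = √(2 × 7.0 × 13.2) = 13.59 m/s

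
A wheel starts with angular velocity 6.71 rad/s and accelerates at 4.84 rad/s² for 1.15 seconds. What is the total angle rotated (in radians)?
θ = ω₀t + ½αt² = 6.71×1.15 + ½×4.84×1.15² = 10.92 rad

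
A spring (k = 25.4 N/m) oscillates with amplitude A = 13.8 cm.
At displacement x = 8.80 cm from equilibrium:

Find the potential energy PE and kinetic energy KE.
E_total = ½kA² = ½×25.4×(0.138)² = 0.2419 J
PE = ½kx² = ½×25.4×(0.088)² = 0.09835 J
KE = E_total − PE = 0.1435 J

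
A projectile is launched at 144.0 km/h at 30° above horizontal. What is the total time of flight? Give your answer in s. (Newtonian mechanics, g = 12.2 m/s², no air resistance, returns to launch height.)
T = 2v₀sin(θ)/g (with unit conversion) = 3.279 s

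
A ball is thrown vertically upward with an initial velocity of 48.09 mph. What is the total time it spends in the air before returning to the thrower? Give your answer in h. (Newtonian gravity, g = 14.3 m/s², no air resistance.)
t_total = 2v₀/g (with unit conversion) = 0.0008352 h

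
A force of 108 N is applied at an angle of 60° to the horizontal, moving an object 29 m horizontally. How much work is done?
W = Fd cosθ = 108×29×cos(60°) = 1566.0 J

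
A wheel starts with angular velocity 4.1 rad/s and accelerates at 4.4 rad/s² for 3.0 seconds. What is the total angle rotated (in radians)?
θ = ω₀t + ½αt² = 4.1×3.0 + ½×4.4×3.0² = 32.1 rad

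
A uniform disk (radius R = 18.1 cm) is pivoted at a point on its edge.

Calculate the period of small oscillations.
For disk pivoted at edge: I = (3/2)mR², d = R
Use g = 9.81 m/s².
I/m = (3/2)R² = 0.04914 m²; d = R = 0.181 m
T = 2π√((3/2)R²/(gR)) = 2π√(3R/(2g)) = 1.045 s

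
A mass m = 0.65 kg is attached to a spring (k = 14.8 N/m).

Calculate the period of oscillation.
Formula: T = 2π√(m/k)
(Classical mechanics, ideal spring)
T = 2π√(m/k) = 2π√(0.65/14.8) = 1.317 s; f = 1/T = 0.7594 Hz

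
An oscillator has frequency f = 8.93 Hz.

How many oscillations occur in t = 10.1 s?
n = f×t = 8.93×10.1 = 90.19 oscillations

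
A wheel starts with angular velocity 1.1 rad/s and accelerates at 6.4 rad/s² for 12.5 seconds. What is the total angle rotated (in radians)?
θ = ω₀t + ½αt² = 1.1×12.5 + ½×6.4×12.5² = 513.75 rad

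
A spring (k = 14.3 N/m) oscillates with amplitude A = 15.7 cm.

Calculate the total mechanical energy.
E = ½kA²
E = ½kA² = ½×14.3×(0.157)² = 0.1762 J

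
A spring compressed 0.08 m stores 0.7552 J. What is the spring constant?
PE = ½kx² → k = 2PE/x² = 2×0.7552/0.08² = 236.0 N/m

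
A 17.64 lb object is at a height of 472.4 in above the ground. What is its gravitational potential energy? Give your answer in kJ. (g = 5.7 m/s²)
PE = mgh = 8.001 kg × 5.7 m/s² × 12 m = 547.2 J = 0.5472 kJ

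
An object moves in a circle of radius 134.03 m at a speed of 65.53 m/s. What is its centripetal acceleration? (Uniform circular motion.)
a_c = v²/r = 65.53²/134.03 = 4294.18/134.03 = 32.04 m/s²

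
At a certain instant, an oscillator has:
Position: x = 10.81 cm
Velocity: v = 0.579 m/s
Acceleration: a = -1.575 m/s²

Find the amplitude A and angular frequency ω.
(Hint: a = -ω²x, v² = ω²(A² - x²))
a = −ω²x → ω = √(|a|/x) = √(1.575/0.1081) = 3.817 rad/s
v² = ω²(A² − x²) → A = √(x² + v²/ω²) = √(0.1081² + 0.579²/3.817²) = 0.1863 m = 18.63 cm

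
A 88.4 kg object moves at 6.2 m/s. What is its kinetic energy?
KE = ½mv² = ½×88.4×6.2² = 1699.048 J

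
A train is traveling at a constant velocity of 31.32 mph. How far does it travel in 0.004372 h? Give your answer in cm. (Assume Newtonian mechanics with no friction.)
d = vt (with unit conversion) = 22040.0 cm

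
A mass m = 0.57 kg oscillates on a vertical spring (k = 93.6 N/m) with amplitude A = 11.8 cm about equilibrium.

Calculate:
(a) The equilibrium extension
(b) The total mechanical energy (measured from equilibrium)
x_eq = mg/k = 0.57×9.81/93.6 = 0.05974 m = 5.974 cm
E = ½kA² = ½×93.6×(0.118)² = 0.6516 J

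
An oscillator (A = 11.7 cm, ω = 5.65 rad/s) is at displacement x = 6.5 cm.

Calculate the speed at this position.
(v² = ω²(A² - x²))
v = ω√(A² − x²) = 5.65×√(0.117² − 0.065²) = 0.5496 m/s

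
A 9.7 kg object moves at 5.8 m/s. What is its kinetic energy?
KE = ½mv² = ½×9.7×5.8² = 163.154 J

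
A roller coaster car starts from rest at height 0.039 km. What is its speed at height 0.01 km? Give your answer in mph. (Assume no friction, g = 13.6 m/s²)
mgh₁ = ½mv₂² + mgh₂ → v₂ = √(2g(h₁−h₂)) = √(2×13.6×(39−10)) = 28.09 m/s = 62.83 mph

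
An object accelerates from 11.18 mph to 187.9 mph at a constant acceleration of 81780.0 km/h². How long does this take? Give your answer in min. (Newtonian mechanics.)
t = (v - v₀)/a (with unit conversion) = 0.2087 min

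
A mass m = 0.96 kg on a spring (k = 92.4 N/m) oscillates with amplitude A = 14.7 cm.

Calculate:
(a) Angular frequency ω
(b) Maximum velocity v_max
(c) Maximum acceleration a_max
ω = √(k/m) = √(92.4/0.96) = 9.811 rad/s
v_max = ωA = 9.811×0.147 = 1.442 m/s
a_max = ω²A = 9.811²×0.147 = 14.15 m/s²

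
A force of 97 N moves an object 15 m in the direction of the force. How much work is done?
W = Fd = 97×15 = 1455.0 J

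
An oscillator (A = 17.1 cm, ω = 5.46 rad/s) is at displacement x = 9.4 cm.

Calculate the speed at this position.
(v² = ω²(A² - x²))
v = ω√(A² − x²) = 5.46×√(0.171² − 0.094²) = 0.7799 m/s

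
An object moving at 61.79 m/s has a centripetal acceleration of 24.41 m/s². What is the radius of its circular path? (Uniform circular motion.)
r = v²/a_c = 61.79²/24.41 = 156.41 m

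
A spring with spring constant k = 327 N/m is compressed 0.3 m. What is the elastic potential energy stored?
PE = ½kx² = ½×327×0.3² = 14.71 J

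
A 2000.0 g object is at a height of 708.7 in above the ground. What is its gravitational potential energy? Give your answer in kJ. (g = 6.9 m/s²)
PE = mgh = 2 kg × 6.9 m/s² × 18 m = 248.4 J = 0.2484 kJ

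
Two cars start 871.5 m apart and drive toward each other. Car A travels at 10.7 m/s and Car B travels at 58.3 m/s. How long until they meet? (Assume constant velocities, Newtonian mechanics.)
Combined speed: v_combined = 10.7 + 58.3 = 69 m/s
Time to meet: t = d/69 = 871.5/69 = 12.63 s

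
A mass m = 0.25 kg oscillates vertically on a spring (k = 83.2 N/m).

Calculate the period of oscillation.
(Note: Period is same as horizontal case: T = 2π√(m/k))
T = 2π√(m/k) = 2π√(0.25/83.2) = 0.3444 s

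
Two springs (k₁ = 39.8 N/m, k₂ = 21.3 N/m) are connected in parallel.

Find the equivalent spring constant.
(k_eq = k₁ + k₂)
k_eq = k₁ + k₂ = 39.8 + 21.3 = 61.1 N/m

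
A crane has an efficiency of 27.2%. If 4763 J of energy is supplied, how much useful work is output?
W_out = η × W_in = 0.272 × 4763 = 1295.5 J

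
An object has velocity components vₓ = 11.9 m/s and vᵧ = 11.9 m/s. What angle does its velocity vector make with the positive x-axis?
θ = arctan(vᵧ/vₓ) = arctan(11.9/11.9) = 45.0°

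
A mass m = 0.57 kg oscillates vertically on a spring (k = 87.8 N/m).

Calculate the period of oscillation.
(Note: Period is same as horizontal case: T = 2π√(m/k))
T = 2π√(m/k) = 2π√(0.57/87.8) = 0.5063 s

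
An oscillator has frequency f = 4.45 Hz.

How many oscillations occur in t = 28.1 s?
n = f×t = 4.45×28.1 = 125 oscillations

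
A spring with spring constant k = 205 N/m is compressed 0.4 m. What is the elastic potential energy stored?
PE = ½kx² = ½×205×0.4² = 16.4 J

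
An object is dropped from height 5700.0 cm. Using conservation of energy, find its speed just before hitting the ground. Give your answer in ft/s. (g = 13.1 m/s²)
mgh = ½mv² → v = √(2gh) = √(2×13.1×57) = 38.64 m/s = 126.8 ft/s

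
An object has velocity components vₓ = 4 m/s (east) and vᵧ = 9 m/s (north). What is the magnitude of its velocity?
|v| = √(vₓ² + vᵧ²) = √(4² + 9²) = √(97) = 9.85 m/s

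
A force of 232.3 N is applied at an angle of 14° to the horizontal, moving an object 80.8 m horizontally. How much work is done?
W = Fd cosθ = 232.3×80.8×cos(14°) = 18212.0 J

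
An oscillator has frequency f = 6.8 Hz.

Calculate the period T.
T = 1/f = 1/6.8 = 0.1471 s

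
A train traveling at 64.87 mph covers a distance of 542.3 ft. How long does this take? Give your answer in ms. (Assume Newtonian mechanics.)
t = d/v (with unit conversion) = 5700.0 ms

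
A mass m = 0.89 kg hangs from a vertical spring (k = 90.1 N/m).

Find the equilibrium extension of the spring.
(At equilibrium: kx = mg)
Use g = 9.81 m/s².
x_eq = mg/k = 0.89×9.81/90.1 = 0.0969 m = 9.69 cm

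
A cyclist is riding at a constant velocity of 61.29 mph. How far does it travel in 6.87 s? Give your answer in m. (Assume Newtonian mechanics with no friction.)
d = vt (with unit conversion) = 188.2 m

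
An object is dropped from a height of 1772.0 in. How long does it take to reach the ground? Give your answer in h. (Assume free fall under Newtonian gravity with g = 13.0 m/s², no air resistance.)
t = √(2h/g) (with unit conversion) = 0.000731 h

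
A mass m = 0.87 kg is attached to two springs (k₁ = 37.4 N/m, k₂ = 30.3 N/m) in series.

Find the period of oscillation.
k_eq = k₁k₂/(k₁+k₂) = 16.74 N/m
T = 2π√(m/k_eq) = 2π√(0.87/16.74) = 1.432 s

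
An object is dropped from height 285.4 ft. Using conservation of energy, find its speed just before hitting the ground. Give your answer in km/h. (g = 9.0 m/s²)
mgh = ½mv² → v = √(2gh) = √(2×9.0×86.99) = 39.57 m/s = 142.5 km/h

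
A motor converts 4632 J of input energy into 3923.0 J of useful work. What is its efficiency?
η = W_out/W_in = 3923.0/4632 = 0.8469 = 84.69%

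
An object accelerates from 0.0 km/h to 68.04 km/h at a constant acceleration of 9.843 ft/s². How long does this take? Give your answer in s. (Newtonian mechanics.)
t = (v - v₀)/a (with unit conversion) = 6.3 s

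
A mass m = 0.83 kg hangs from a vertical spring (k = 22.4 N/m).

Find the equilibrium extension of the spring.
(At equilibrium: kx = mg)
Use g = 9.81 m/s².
x_eq = mg/k = 0.83×9.81/22.4 = 0.3635 m = 36.35 cm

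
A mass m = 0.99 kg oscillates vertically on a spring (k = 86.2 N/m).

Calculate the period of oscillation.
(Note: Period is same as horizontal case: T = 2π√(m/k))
T = 2π√(m/k) = 2π√(0.99/86.2) = 0.6734 s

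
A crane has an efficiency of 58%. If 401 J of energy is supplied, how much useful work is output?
W_out = η × W_in = 0.58 × 401 = 232.58 J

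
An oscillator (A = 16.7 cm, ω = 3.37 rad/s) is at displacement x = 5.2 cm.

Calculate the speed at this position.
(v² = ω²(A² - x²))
v = ω√(A² − x²) = 3.37×√(0.167² − 0.052²) = 0.5348 m/s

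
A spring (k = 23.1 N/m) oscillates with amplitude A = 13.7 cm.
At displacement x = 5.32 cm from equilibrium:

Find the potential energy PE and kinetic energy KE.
E_total = ½kA² = ½×23.1×(0.137)² = 0.2168 J
PE = ½kx² = ½×23.1×(0.0532)² = 0.03269 J
KE = E_total − PE = 0.1841 J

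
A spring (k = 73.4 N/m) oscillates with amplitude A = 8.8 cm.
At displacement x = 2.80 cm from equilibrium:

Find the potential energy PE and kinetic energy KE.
E_total = ½kA² = ½×73.4×(0.088)² = 0.2842 J
PE = ½kx² = ½×73.4×(0.028)² = 0.02877 J
KE = E_total − PE = 0.2554 J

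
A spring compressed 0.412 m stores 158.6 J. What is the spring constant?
PE = ½kx² → k = 2PE/x² = 2×158.6/0.412² = 1869.0 N/m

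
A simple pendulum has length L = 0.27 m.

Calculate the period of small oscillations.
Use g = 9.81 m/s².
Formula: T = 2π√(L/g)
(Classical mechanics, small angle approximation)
T = 2π√(L/g) = 2π√(0.27/9.81) = 1.042 s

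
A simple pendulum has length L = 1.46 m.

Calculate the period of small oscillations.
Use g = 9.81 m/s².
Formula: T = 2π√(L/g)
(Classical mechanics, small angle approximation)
T = 2π√(L/g) = 2π√(1.46/9.81) = 2.424 s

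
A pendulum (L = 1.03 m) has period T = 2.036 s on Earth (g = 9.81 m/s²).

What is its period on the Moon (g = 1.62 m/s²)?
T = 2π√(L/g), so T_moon/T_earth = √(g_earth/g_moon)
T_moon = 2π√(1.03/1.62) = 5.01 s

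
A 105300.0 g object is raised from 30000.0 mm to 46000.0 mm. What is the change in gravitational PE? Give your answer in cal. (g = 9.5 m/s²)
ΔPE = mg(h₂ − h₁) = 105.3 kg × 9.5 m/s² × (46 − 30) m = 1.601e+04 J = 3825.0 cal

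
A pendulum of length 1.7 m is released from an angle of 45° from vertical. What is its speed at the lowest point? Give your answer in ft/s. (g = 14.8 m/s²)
h = L(1 − cosθ) = 1.7×(1 − cos45°) = 0.4979 m
v = √(2gh) = √(2×14.8×0.4979) = 3.839 m/s = 12.6 ft/s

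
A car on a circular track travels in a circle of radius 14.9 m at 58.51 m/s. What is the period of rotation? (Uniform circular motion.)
T = 2πr/v = 2π×14.9/58.51 = 1.6 s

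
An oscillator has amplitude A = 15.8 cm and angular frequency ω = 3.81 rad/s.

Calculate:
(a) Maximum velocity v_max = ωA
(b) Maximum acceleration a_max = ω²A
v_max = ωA = 3.81×0.158 = 0.602 m/s
a_max = ω²A = 3.81²×0.158 = 2.294 m/s²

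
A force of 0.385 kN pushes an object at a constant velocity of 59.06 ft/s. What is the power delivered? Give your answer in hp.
P = Fv = 385 N × 18 m/s = 6931 W = 9.294 hp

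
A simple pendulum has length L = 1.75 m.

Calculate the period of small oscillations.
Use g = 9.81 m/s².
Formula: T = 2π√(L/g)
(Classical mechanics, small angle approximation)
T = 2π√(L/g) = 2π√(1.75/9.81) = 2.654 s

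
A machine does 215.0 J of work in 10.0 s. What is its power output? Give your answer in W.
P = W/t = 215 J / 10 s = 21.5 W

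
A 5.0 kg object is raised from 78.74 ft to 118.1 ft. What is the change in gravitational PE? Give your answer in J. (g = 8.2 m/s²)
ΔPE = mg(h₂ − h₁) = 5 kg × 8.2 m/s² × (36 − 24) m = 491.9 J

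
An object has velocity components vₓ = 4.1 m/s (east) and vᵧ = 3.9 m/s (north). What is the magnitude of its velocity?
|v| = √(vₓ² + vᵧ²) = √(4.1² + 3.9²) = √(32.02) = 5.66 m/s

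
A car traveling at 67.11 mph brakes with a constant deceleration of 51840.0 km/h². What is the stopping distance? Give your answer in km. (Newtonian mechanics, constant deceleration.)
d = v₀² / (2a) (with unit conversion) = 0.1125 km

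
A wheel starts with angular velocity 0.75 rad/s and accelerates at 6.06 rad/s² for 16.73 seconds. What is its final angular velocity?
ω = ω₀ + αt = 0.75 + 6.06 × 16.73 = 102.13 rad/s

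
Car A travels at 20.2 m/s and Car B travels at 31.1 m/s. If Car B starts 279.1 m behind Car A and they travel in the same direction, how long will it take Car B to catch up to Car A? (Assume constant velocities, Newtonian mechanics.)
Relative speed: v_rel = 31.1 - 20.2 = 10.9 m/s
Time to catch: t = d₀/v_rel = 279.1/10.9 = 25.61 s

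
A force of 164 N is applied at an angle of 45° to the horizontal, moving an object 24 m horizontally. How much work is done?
W = Fd cosθ = 164×24×cos(45°) = 2783.2 J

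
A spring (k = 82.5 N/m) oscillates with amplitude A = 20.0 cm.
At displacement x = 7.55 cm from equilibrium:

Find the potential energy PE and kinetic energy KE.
E_total = ½kA² = ½×82.5×(0.2)² = 1.65 J
PE = ½kx² = ½×82.5×(0.0755)² = 0.2351 J
KE = E_total − PE = 1.415 J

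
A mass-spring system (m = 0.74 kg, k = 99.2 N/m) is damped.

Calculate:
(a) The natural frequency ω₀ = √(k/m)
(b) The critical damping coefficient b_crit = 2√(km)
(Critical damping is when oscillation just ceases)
ω₀ = √(k/m) = √(99.2/0.74) = 11.58 rad/s
b_crit = 2√(km) = 2√(99.2×0.74) = 17.14 kg/s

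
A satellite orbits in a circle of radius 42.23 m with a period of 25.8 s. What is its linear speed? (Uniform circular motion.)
v = 2πr/T = 2π×42.23/25.8 = 10.28 m/s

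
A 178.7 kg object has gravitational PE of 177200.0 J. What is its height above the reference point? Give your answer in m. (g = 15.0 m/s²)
PE = mgh → h = PE/(mg) = 1.772e+05 J / (178.7 kg × 15.0 m/s²) = 66.11 m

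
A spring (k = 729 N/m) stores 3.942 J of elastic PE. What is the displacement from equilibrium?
PE = ½kx² → x = √(2PE/k) = √(2×3.942/729) = 0.104 m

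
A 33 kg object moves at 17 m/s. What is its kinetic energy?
KE = ½mv² = ½×33×17² = 4768.5 J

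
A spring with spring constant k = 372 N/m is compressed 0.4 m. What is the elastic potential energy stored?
PE = ½kx² = ½×372×0.4² = 29.76 J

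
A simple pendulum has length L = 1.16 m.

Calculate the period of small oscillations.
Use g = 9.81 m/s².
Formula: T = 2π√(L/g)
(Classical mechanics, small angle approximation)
T = 2π√(L/g) = 2π√(1.16/9.81) = 2.161 s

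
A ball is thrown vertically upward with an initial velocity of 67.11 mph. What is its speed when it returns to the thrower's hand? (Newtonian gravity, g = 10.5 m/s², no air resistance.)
By conservation of energy, the ball returns at the same speed = 67.11 mph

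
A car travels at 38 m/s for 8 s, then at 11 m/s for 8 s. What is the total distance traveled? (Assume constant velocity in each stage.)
d₁ = v₁t₁ = 38 × 8 = 304 m
d₂ = v₂t₂ = 11 × 8 = 88 m
d_total = 304 + 88 = 392 m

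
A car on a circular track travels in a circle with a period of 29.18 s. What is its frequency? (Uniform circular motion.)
f = 1/T = 1/29.18 = 0.0343 Hz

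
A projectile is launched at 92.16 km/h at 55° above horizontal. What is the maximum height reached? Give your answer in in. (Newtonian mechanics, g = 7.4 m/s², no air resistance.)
H = v₀²sin²(θ)/(2g) (with unit conversion) = 1170.0 in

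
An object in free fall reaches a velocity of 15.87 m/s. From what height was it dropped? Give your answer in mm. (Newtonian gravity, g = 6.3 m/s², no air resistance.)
h = v²/(2g) (with unit conversion) = 19990.0 mm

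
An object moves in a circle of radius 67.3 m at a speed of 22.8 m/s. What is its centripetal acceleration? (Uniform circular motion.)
a_c = v²/r = 22.8²/67.3 = 519.84/67.3 = 7.72 m/s²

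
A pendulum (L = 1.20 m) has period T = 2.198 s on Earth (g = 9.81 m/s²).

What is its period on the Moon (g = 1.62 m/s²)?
T = 2π√(L/g), so T_moon/T_earth = √(g_earth/g_moon)
T_moon = 2π√(1.2/1.62) = 5.408 s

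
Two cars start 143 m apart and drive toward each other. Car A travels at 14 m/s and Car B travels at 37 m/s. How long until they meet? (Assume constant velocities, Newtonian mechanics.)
Combined speed: v_combined = 14 + 37 = 51 m/s
Time to meet: t = d/51 = 143/51 = 2.8 s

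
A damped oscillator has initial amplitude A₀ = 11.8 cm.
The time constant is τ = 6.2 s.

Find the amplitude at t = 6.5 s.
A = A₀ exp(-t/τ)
A = A₀ exp(−t/τ) = 11.8×exp(−6.5/6.2) = 4.136 cm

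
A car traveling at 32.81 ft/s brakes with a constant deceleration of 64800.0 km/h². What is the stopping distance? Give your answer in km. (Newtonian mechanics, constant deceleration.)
d = v₀² / (2a) (with unit conversion) = 0.01 km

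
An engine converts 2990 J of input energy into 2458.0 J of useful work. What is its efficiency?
η = W_out/W_in = 2458.0/2990 = 0.8221 = 82.21%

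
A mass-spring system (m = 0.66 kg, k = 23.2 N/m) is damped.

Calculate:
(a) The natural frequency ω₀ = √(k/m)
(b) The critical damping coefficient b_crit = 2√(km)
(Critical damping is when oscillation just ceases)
ω₀ = √(k/m) = √(23.2/0.66) = 5.929 rad/s
b_crit = 2√(km) = 2√(23.2×0.66) = 7.826 kg/s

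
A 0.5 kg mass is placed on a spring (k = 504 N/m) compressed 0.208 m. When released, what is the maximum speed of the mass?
½kx² = ½mv² → v = x√(k/m) = 0.208×√(504/0.5) = 6.604 m/s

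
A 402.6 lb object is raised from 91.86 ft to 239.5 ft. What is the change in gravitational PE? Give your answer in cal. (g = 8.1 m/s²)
ΔPE = mg(h₂ − h₁) = 182.6 kg × 8.1 m/s² × (73 − 28) m = 6.656e+04 J = 15910.0 cal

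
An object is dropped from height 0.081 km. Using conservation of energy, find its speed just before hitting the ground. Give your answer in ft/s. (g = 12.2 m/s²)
mgh = ½mv² → v = √(2gh) = √(2×12.2×81) = 44.46 m/s = 145.9 ft/s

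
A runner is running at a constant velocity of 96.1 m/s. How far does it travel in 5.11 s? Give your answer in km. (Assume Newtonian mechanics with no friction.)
d = vt (with unit conversion) = 0.4911 km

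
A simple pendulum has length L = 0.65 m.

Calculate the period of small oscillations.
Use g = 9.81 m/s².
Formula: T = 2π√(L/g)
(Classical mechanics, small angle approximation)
T = 2π√(L/g) = 2π√(0.65/9.81) = 1.617 s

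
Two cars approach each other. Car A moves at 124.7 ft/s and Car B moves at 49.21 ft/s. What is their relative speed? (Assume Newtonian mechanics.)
v_rel = v_A + v_B = 124.7 + 49.21 = 173.9 ft/s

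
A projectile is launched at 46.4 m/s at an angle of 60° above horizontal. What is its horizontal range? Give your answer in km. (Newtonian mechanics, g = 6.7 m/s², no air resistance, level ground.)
R = v₀² sin(2θ) / g (with unit conversion) = 0.2783 km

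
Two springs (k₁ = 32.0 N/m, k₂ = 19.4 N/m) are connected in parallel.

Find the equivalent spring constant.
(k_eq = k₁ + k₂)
k_eq = k₁ + k₂ = 32.0 + 19.4 = 51.4 N/m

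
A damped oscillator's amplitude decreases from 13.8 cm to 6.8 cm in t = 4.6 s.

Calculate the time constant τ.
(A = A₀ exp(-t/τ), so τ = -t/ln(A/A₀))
A/A₀ = 6.8/13.8 = 0.4928; ln(A/A₀) = -0.7077
τ = −t/ln(A/A₀) = −4.6/-0.7077 = 6.5 s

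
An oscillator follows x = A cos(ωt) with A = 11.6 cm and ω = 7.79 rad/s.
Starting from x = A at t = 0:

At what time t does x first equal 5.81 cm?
cos(ωt) = x/A = 5.81/11.6 = 0.5009
ωt = arccos(0.5009) = 1.046 rad
t = 1.046/7.79 = 0.1343 s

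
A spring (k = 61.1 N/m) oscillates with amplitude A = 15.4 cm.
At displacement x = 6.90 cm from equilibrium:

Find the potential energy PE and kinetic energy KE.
E_total = ½kA² = ½×61.1×(0.154)² = 0.7245 J
PE = ½kx² = ½×61.1×(0.069)² = 0.1454 J
KE = E_total − PE = 0.5791 J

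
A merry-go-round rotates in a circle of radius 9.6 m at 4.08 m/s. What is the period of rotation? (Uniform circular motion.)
T = 2πr/v = 2π×9.6/4.08 = 14.78 s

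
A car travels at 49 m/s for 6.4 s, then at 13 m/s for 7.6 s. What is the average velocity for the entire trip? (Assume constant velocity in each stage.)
d₁ = v₁t₁ = 49 × 6.4 = 313.6 m
d₂ = v₂t₂ = 13 × 7.6 = 98.8 m
d_total = 412.4 m, t_total = 14 s
v_avg = d_total/t_total = 412.4/14 = 29.46 m/s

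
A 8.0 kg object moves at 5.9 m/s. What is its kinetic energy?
KE = ½mv² = ½×8.0×5.9² = 139.24 J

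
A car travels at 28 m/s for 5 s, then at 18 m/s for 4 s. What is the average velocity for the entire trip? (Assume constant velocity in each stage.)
d₁ = v₁t₁ = 28 × 5 = 140 m
d₂ = v₂t₂ = 18 × 4 = 72 m
d_total = 212 m, t_total = 9 s
v_avg = d_total/t_total = 212/9 = 23.56 m/s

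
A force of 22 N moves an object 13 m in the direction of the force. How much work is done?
W = Fd = 22×13 = 286.0 J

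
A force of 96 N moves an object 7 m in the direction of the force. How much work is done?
W = Fd = 96×7 = 672.0 J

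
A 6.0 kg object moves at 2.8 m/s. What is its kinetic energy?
KE = ½mv² = ½×6.0×2.8² = 23.52 J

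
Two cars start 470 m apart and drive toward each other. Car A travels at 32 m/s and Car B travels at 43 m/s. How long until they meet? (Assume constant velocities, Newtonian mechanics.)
Combined speed: v_combined = 32 + 43 = 75 m/s
Time to meet: t = d/75 = 470/75 = 6.27 s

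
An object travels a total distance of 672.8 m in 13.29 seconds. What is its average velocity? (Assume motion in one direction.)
v_avg = Δd / Δt = 672.8 / 13.29 = 50.62 m/s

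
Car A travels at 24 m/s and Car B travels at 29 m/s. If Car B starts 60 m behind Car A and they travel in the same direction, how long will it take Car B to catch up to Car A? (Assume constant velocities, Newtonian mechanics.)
Relative speed: v_rel = 29 - 24 = 5 m/s
Time to catch: t = d₀/v_rel = 60/5 = 12.0 s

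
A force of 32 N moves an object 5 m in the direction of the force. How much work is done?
W = Fd = 32×5 = 160.0 J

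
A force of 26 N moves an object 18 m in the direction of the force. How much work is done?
W = Fd = 26×18 = 468.0 J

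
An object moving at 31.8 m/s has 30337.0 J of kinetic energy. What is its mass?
KE = ½mv² → m = 2KE/v² = 2×30337.0/31.8² = 60.0 kg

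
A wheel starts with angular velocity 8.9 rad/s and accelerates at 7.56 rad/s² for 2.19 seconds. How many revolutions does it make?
θ = ω₀t + ½αt² = 8.9×2.19 + ½×7.56×2.19² = 37.62 rad
Revolutions = θ/(2π) = 37.62/(2π) = 5.99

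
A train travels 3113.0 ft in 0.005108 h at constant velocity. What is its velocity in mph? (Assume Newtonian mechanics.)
v = d/t (with unit conversion) = 115.4 mph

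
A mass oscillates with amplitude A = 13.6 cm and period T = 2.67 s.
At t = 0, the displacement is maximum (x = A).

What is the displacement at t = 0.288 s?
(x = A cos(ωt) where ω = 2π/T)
ω = 2π/T = 2π/2.67 = 2.353 rad/s
x = A cos(ωt) = 13.6×cos(2.353×0.288) = 10.59 cm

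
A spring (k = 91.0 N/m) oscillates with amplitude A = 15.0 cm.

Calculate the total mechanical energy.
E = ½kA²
E = ½kA² = ½×91.0×(0.15)² = 1.024 J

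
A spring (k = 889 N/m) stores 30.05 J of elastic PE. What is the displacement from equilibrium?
PE = ½kx² → x = √(2PE/k) = √(2×30.05/889) = 0.26 m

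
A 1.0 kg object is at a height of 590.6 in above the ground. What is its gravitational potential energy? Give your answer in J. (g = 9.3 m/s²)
PE = mgh = 1 kg × 9.3 m/s² × 15 m = 139.5 J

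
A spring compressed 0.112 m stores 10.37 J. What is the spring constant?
PE = ½kx² → k = 2PE/x² = 2×10.37/0.112² = 1653.0 N/m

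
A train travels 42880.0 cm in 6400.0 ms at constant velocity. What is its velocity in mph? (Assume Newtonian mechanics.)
v = d/t (with unit conversion) = 149.9 mph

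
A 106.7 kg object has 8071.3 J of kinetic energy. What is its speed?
KE = ½mv² → v = √(2KE/m) = √(2×8071.3/106.7) = 12.3 m/s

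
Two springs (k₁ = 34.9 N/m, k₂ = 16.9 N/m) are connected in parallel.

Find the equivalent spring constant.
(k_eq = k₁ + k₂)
k_eq = k₁ + k₂ = 34.9 + 16.9 = 51.8 N/m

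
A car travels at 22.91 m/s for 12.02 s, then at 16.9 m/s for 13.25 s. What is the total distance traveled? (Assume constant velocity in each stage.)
d₁ = v₁t₁ = 22.91 × 12.02 = 275.378 m
d₂ = v₂t₂ = 16.9 × 13.25 = 223.925 m
d_total = 275.378 + 223.925 = 499.3 m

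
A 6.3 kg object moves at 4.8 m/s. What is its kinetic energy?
KE = ½mv² = ½×6.3×4.8² = 72.576 J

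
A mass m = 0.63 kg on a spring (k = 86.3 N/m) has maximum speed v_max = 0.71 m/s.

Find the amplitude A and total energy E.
½mv²_max = ½kA² → A = v_max√(m/k) = 0.71×√(0.63/86.3) = 0.06066 m = 6.066 cm
E = ½mv²_max = ½×0.63×0.71² = 0.1588 J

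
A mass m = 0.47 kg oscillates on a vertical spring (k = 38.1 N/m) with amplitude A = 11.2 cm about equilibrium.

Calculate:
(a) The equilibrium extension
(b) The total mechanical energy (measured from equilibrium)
x_eq = mg/k = 0.47×9.81/38.1 = 0.121 m = 12.1 cm
E = ½kA² = ½×38.1×(0.112)² = 0.239 J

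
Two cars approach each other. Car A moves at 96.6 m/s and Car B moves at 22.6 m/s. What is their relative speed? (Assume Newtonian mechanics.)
v_rel = v_A + v_B = 96.6 + 22.6 = 119.2 m/s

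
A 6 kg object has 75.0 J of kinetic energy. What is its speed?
KE = ½mv² → v = √(2KE/m) = √(2×75.0/6) = 5.0 m/s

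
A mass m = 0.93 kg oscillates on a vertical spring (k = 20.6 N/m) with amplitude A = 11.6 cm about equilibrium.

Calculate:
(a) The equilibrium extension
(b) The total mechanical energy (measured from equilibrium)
x_eq = mg/k = 0.93×9.81/20.6 = 0.4429 m = 44.29 cm
E = ½kA² = ½×20.6×(0.116)² = 0.1386 J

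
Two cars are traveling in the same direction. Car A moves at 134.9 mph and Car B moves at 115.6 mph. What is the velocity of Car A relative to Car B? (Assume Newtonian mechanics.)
v_rel = v_A - v_B = 134.9 - 115.6 = 19.3 mph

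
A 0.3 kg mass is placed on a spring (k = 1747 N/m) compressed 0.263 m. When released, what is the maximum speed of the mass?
½kx² = ½mv² → v = x√(k/m) = 0.263×√(1747/0.3) = 20.07 m/s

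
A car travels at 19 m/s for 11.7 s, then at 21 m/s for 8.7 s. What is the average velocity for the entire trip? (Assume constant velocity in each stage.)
d₁ = v₁t₁ = 19 × 11.7 = 222.3 m
d₂ = v₂t₂ = 21 × 8.7 = 182.7 m
d_total = 405.0 m, t_total = 20.4 s
v_avg = d_total/t_total = 405.0/20.4 = 19.85 m/s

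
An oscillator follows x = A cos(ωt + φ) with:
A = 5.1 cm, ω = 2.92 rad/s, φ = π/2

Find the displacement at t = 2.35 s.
x = A cos(ωt + φ) = 5.1×cos(2.92×2.35 + π/2) = -2.79 cm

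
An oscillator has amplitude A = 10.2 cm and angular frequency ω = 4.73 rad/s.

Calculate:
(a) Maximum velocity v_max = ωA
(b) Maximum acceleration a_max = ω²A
v_max = ωA = 4.73×0.102 = 0.4825 m/s
a_max = ω²A = 4.73²×0.102 = 2.282 m/s²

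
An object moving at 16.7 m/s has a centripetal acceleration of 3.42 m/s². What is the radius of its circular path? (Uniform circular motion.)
r = v²/a_c = 16.7²/3.42 = 81.55 m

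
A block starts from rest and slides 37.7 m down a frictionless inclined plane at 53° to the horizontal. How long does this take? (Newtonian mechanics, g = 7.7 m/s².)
a = g sin(θ) = 7.7 × sin(53°) = 6.15 m/s²
t = √(2d/a) = √(2 × 37.7 / 6.15) = 3.5 s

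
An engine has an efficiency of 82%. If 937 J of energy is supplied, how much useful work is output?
W_out = η × W_in = 0.82 × 937 = 768.34 J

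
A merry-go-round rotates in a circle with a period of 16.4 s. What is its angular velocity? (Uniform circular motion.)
ω = 2π/T = 2π/16.4 = 0.3831 rad/s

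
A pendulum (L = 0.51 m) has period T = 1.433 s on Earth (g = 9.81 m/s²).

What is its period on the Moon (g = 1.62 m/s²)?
T = 2π√(L/g), so T_moon/T_earth = √(g_earth/g_moon)
T_moon = 2π√(0.51/1.62) = 3.525 s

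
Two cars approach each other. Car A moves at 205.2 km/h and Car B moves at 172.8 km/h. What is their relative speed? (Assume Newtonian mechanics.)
v_rel = v_A + v_B = 205.2 + 172.8 = 378.0 km/h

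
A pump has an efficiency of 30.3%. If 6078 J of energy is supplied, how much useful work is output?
W_out = η × W_in = 0.303 × 6078 = 1841.6 J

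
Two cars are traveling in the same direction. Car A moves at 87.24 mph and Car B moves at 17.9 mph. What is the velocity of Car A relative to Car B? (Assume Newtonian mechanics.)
v_rel = v_A - v_B = 87.24 - 17.9 = 69.34 mph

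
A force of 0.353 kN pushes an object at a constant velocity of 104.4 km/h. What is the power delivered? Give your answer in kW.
P = Fv = 353 N × 29 m/s = 1.024e+04 W = 10.24 kW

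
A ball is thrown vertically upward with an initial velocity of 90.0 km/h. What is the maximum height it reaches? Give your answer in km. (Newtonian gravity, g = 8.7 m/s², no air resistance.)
h_max = v₀²/(2g) (with unit conversion) = 0.03592 km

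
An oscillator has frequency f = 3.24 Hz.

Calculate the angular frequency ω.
ω = 2πf = 2π×3.24 = 20.36 rad/s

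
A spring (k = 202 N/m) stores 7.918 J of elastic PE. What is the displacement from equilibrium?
PE = ½kx² → x = √(2PE/k) = √(2×7.918/202) = 0.28 m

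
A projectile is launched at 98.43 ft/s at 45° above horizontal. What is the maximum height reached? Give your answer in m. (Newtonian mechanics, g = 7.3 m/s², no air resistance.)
H = v₀²sin²(θ)/(2g) (with unit conversion) = 30.82 m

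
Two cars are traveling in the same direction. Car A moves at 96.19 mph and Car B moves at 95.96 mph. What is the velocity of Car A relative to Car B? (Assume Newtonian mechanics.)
v_rel = v_A - v_B = 96.19 - 95.96 = 0.23 mph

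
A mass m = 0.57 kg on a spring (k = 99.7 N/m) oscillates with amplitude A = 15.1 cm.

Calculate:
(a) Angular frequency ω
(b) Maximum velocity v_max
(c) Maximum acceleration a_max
ω = √(k/m) = √(99.7/0.57) = 13.23 rad/s
v_max = ωA = 13.23×0.151 = 1.997 m/s
a_max = ω²A = 13.23²×0.151 = 26.41 m/s²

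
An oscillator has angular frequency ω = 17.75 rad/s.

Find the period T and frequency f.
T = 2π/ω = 2π/17.75 = 0.354 s; f = ω/2π = 2.825 Hz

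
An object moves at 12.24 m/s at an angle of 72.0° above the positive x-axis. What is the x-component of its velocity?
vₓ = v cos(θ) = 12.24 × cos(72.0°) = 3.78 m/s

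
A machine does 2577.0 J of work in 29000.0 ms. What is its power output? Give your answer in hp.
P = W/t = 2577 J / 29 s = 88.86 W = 0.1192 hp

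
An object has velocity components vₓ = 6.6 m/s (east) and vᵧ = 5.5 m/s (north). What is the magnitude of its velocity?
|v| = √(vₓ² + vᵧ²) = √(6.6² + 5.5²) = √(73.81) = 8.59 m/s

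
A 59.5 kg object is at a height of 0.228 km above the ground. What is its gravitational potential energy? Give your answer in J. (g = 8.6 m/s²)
PE = mgh = 59.5 kg × 8.6 m/s² × 228 m = 1.167e+05 J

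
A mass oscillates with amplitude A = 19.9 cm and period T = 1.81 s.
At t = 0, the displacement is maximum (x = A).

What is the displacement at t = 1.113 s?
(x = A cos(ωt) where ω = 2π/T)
ω = 2π/T = 2π/1.81 = 3.471 rad/s
x = A cos(ωt) = 19.9×cos(3.471×1.113) = -14.93 cm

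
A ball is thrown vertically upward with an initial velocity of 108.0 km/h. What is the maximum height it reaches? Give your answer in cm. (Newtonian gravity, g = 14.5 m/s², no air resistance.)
h_max = v₀²/(2g) (with unit conversion) = 3103.0 cm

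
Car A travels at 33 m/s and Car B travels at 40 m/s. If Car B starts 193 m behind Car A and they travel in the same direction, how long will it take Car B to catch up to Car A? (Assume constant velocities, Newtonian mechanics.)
Relative speed: v_rel = 40 - 33 = 7 m/s
Time to catch: t = d₀/v_rel = 193/7 = 27.57 s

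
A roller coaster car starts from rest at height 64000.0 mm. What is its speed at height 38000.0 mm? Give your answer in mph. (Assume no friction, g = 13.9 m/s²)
mgh₁ = ½mv₂² + mgh₂ → v₂ = √(2g(h₁−h₂)) = √(2×13.9×(64−38)) = 26.88 m/s = 60.14 mph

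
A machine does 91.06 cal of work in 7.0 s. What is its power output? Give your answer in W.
P = W/t = 381 J / 7 s = 54.43 W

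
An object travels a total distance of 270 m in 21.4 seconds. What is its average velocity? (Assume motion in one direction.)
v_avg = Δd / Δt = 270 / 21.4 = 12.62 m/s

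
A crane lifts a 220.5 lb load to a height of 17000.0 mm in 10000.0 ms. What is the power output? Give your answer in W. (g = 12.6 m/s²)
W = mgh = 100×12.6×17 = 2.142e+04 J
P = W/t = 2.142e+04/10 = 2142 W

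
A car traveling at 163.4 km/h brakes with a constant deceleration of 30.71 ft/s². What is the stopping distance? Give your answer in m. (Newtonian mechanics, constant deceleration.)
d = v₀² / (2a) (with unit conversion) = 110.0 m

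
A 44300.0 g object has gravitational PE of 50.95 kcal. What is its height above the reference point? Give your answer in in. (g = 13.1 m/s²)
PE = mgh → h = PE/(mg) = 2.132e+05 J / (44.3 kg × 13.1 m/s²) = 367.3 m = 14460.0 in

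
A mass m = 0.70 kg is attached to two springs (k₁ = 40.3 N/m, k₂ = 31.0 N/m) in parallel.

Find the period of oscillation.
k_eq = k₁+k₂ = 71.3 N/m
T = 2π√(m/k_eq) = 2π√(0.7/71.3) = 0.6226 s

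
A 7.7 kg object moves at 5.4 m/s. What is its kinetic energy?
KE = ½mv² = ½×7.7×5.4² = 112.266 J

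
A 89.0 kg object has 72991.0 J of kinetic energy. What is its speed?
KE = ½mv² → v = √(2KE/m) = √(2×72991.0/89.0) = 40.5 m/s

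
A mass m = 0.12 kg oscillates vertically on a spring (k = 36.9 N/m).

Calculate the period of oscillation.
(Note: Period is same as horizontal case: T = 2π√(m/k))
T = 2π√(m/k) = 2π√(0.12/36.9) = 0.3583 s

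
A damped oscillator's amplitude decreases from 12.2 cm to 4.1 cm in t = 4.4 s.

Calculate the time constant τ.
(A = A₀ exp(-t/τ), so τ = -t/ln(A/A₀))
A/A₀ = 4.1/12.2 = 0.3361; ln(A/A₀) = -1.09
τ = −t/ln(A/A₀) = −4.4/-1.09 = 4.035 s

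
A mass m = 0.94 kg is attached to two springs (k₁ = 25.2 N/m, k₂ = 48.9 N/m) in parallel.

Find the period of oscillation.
k_eq = k₁+k₂ = 74.1 N/m
T = 2π√(m/k_eq) = 2π√(0.94/74.1) = 0.7077 s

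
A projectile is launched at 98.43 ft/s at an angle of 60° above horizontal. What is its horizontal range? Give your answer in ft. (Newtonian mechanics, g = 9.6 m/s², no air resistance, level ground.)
R = v₀² sin(2θ) / g (with unit conversion) = 266.4 ft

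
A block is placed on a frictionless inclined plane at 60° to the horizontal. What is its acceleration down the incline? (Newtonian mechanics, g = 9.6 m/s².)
a = g sin(θ) = 9.6 × sin(60°) = 9.6 × 0.866 = 8.31 m/s²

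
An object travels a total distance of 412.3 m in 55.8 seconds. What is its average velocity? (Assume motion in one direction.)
v_avg = Δd / Δt = 412.3 / 55.8 = 7.39 m/s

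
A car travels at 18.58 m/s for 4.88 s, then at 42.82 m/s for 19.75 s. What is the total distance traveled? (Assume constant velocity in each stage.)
d₁ = v₁t₁ = 18.58 × 4.88 = 90.6704 m
d₂ = v₂t₂ = 42.82 × 19.75 = 845.695 m
d_total = 90.6704 + 845.695 = 936.37 m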